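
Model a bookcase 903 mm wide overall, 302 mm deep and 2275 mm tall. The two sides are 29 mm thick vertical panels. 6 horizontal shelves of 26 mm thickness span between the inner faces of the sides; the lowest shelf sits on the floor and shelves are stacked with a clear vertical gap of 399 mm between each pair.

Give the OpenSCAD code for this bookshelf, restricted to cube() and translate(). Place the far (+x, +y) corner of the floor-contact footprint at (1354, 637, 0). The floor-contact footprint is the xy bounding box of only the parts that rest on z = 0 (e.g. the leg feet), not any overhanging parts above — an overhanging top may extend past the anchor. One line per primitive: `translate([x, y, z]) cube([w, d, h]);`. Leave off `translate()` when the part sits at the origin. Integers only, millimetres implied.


translate([451, 335, 0]) cube([29, 302, 2275]);
translate([1325, 335, 0]) cube([29, 302, 2275]);
translate([480, 335, 0]) cube([845, 302, 26]);
translate([480, 335, 425]) cube([845, 302, 26]);
translate([480, 335, 850]) cube([845, 302, 26]);
translate([480, 335, 1275]) cube([845, 302, 26]);
translate([480, 335, 1700]) cube([845, 302, 26]);
translate([480, 335, 2125]) cube([845, 302, 26]);


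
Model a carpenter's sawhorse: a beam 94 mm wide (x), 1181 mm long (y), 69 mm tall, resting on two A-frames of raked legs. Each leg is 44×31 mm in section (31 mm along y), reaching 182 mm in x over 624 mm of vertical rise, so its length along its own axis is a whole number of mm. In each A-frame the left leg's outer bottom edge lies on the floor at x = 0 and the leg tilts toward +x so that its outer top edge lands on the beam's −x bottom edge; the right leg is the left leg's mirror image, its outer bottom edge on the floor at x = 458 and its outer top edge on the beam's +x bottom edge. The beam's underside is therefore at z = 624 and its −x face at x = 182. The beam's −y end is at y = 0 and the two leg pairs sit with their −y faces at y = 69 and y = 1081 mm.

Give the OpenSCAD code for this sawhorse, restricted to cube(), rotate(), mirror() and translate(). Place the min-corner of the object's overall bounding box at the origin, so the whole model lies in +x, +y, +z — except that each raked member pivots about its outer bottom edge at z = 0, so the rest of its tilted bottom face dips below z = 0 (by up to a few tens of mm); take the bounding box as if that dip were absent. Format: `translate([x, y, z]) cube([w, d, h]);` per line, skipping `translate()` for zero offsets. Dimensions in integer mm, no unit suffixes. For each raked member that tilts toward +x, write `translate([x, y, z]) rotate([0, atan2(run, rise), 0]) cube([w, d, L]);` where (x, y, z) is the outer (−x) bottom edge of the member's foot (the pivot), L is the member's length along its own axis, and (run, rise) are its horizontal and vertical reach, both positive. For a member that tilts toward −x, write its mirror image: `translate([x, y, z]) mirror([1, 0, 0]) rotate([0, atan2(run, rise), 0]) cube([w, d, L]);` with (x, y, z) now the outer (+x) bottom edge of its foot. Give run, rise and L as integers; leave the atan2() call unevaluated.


translate([182, 0, 624]) cube([94, 1181, 69]);
translate([0, 69, 0]) rotate([0, atan2(182, 624), 0]) cube([44, 31, 650]);
translate([458, 69, 0]) mirror([1, 0, 0]) rotate([0, atan2(182, 624), 0]) cube([44, 31, 650]);
translate([0, 1081, 0]) rotate([0, atan2(182, 624), 0]) cube([44, 31, 650]);
translate([458, 1081, 0]) mirror([1, 0, 0]) rotate([0, atan2(182, 624), 0]) cube([44, 31, 650]);


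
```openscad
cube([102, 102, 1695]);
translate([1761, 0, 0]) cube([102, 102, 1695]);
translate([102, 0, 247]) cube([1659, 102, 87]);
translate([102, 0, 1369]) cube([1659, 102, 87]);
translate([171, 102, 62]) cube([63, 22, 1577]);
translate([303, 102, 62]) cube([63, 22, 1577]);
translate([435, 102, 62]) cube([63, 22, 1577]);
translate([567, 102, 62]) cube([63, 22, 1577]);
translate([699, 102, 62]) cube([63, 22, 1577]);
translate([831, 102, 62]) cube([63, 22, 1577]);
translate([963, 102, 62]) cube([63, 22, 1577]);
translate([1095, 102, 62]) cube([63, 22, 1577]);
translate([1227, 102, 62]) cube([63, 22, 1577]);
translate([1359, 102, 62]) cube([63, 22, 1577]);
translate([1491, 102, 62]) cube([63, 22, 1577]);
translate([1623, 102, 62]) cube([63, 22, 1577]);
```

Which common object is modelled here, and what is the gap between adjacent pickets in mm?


A fence section. The picket gap is 69 mm.

Two posts, two rails, 12 pickets — a fence section. Span 1659 mm holds 12 pickets of 63 mm with 13 equal gaps: ⌊(1659 − 12·63) / 13⌋ = 69 mm.


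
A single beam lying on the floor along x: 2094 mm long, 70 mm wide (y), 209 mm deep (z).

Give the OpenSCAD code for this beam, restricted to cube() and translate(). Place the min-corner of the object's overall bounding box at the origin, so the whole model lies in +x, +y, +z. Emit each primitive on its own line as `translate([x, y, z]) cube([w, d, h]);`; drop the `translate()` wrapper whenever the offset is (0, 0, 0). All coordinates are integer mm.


cube([2094, 70, 209]);


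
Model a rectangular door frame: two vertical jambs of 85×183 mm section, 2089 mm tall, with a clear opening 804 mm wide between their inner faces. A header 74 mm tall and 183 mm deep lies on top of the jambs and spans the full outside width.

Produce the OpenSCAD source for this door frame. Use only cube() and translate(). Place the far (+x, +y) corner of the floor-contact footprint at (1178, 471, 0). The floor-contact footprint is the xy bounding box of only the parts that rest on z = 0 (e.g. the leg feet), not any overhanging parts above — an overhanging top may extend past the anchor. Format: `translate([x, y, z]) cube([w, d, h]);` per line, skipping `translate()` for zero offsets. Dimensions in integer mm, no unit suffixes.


translate([204, 288, 0]) cube([85, 183, 2089]);
translate([1093, 288, 0]) cube([85, 183, 2089]);
translate([204, 288, 2089]) cube([974, 183, 74]);


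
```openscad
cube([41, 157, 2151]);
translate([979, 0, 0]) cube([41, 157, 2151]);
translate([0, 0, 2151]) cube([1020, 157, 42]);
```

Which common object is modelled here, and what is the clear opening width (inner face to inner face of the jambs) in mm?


A door frame. The clear opening width is 938 mm.

Two 2151 mm tall posts with a header on top — a door frame. The left jamb is 41 mm wide at x = 0; the right jamb starts at x = 979. The clear opening is 979 − 41 = 938 mm.


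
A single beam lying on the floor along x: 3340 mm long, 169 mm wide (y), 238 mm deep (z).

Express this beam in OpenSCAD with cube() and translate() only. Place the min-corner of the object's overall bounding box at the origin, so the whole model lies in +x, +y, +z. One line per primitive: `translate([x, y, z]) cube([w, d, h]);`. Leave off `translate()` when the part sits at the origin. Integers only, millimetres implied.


cube([3340, 169, 238]);


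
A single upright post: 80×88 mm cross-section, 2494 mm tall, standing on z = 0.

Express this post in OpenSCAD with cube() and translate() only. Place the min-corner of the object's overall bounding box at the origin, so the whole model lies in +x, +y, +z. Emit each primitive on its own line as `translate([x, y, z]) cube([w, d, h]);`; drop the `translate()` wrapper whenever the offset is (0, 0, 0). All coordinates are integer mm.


cube([80, 88, 2494]);


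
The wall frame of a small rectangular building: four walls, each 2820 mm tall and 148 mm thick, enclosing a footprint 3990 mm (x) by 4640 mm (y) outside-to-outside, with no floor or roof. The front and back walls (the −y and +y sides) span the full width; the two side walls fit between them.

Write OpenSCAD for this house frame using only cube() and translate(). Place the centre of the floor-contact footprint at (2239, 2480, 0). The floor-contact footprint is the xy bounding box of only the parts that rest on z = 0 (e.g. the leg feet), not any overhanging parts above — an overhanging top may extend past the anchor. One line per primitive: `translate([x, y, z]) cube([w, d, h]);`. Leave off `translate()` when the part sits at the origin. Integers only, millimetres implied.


translate([244, 160, 0]) cube([3990, 148, 2820]);
translate([244, 4652, 0]) cube([3990, 148, 2820]);
translate([244, 308, 0]) cube([148, 4344, 2820]);
translate([4086, 308, 0]) cube([148, 4344, 2820]);


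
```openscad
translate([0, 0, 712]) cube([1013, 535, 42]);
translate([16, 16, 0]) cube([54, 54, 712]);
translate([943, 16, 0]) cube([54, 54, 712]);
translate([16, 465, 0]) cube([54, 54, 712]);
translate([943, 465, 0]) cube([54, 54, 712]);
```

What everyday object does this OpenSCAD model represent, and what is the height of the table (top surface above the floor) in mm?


A table. The table height is 754 mm.

A 1013×535×42 slab sits at z = 712 on four 54 mm square posts — a table. The top surface is at 712 + 42 = 754 mm.


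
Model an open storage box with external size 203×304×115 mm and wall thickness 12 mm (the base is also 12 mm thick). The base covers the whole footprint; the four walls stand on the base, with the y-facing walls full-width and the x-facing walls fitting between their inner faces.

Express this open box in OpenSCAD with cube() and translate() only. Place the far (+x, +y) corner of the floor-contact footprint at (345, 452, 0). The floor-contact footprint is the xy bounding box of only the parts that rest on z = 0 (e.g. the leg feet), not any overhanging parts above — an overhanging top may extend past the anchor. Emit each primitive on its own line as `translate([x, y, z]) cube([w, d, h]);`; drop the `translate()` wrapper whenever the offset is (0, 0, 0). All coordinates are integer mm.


translate([142, 148, 0]) cube([203, 304, 12]);
translate([142, 148, 12]) cube([203, 12, 103]);
translate([142, 440, 12]) cube([203, 12, 103]);
translate([142, 160, 12]) cube([12, 280, 103]);
translate([333, 160, 12]) cube([12, 280, 103]);


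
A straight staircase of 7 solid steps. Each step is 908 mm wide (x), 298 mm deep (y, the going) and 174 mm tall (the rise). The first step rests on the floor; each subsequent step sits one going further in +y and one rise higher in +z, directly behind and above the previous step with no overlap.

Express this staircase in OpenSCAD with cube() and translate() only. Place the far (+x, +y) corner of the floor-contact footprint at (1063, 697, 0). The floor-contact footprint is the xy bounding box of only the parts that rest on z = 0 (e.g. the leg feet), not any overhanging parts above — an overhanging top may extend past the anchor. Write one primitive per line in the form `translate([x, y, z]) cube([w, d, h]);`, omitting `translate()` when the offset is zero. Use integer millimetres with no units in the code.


translate([155, 399, 0]) cube([908, 298, 174]);
translate([155, 697, 174]) cube([908, 298, 174]);
translate([155, 995, 348]) cube([908, 298, 174]);
translate([155, 1293, 522]) cube([908, 298, 174]);
translate([155, 1591, 696]) cube([908, 298, 174]);
translate([155, 1889, 870]) cube([908, 298, 174]);
translate([155, 2187, 1044]) cube([908, 298, 174]);


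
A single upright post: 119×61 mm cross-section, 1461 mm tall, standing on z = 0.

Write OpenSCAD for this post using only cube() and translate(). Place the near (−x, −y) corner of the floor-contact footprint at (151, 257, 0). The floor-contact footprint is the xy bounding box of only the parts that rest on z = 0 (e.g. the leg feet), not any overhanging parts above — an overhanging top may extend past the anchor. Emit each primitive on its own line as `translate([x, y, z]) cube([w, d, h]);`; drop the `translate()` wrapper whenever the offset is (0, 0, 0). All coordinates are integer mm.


translate([151, 257, 0]) cube([119, 61, 1461]);


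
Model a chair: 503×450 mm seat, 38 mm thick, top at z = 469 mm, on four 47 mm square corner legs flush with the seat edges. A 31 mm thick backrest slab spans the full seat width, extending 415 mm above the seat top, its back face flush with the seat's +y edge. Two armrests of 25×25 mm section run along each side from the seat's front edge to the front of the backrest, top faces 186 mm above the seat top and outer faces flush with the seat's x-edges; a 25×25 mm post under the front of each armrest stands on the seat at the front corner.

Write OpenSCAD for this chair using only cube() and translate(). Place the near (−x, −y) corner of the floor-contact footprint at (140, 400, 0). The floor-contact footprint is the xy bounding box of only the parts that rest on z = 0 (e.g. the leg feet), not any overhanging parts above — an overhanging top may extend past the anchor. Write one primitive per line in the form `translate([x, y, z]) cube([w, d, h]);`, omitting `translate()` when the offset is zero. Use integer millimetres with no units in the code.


translate([140, 400, 431]) cube([503, 450, 38]);
translate([140, 400, 0]) cube([47, 47, 431]);
translate([596, 400, 0]) cube([47, 47, 431]);
translate([140, 803, 0]) cube([47, 47, 431]);
translate([596, 803, 0]) cube([47, 47, 431]);
translate([140, 819, 469]) cube([503, 31, 415]);
translate([140, 400, 630]) cube([25, 419, 25]);
translate([618, 400, 630]) cube([25, 419, 25]);
translate([140, 400, 469]) cube([25, 25, 161]);
translate([618, 400, 469]) cube([25, 25, 161]);


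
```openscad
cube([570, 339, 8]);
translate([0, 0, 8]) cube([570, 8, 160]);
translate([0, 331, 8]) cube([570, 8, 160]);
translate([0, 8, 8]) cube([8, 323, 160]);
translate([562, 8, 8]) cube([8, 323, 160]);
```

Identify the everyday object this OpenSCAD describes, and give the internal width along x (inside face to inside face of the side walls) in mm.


An open box. The internal width is 554 mm.

A 570×339 base slab with four walls standing on it — an open box. The base is 570 mm wide and the walls are 8 mm thick, so the internal width is 570 − 2 × 8 = 554 mm.


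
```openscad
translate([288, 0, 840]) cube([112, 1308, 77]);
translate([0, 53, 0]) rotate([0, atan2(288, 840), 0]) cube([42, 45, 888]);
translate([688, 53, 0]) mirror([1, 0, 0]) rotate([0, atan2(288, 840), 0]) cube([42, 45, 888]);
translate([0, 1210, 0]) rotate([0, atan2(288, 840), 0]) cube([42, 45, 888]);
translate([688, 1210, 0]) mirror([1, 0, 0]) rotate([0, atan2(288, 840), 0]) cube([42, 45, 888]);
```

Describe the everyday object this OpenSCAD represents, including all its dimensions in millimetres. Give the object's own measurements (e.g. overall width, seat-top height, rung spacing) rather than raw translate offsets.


A sawhorse. A 112×1308×77 mm beam (x, y, z) sits on two A-frame leg pairs. Each pair is two raked legs of 42×45 mm section (45 mm along y) splaying symmetrically in x. Each leg rises 840 mm vertically over 288 mm of horizontal reach and is 888 mm long along its own axis. Every leg's outer bottom edge rests on the floor and its outer top edge meets a bottom edge of the beam — the left legs (tilting toward +x) meet the beam's −x bottom edge, the right legs (their mirror images, tilting toward −x) meet its +x bottom edge — so the leg tops tuck under the beam, the beam's underside is 840 mm above the floor, and the feet are 688 mm apart outside-to-outside with the beam centred between them. The two leg pairs are set in 53 mm from either end of the beam.


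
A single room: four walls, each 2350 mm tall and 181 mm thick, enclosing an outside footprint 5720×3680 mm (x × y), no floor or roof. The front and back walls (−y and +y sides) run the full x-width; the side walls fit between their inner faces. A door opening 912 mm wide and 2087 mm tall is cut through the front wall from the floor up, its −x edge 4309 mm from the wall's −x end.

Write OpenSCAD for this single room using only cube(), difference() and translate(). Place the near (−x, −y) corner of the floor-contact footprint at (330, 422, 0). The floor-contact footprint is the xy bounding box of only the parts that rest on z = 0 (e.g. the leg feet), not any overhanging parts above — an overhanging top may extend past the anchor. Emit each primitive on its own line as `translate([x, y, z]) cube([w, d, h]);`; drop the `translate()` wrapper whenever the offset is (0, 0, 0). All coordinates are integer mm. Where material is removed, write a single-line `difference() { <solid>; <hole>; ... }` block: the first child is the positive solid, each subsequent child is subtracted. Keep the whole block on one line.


difference() { translate([330, 422, 0]) cube([5720, 181, 2350]); translate([4639, 422, 0]) cube([912, 181, 2087]); }
translate([330, 3921, 0]) cube([5720, 181, 2350]);
translate([330, 603, 0]) cube([181, 3318, 2350]);
translate([5869, 603, 0]) cube([181, 3318, 2350]);


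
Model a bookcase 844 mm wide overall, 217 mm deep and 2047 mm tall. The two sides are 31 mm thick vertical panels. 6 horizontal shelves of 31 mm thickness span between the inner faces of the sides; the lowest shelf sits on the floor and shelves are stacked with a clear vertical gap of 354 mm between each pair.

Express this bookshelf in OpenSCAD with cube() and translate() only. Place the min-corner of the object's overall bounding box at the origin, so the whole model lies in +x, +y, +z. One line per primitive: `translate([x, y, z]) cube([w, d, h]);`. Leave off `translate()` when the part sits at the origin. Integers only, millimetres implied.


cube([31, 217, 2047]);
translate([813, 0, 0]) cube([31, 217, 2047]);
translate([31, 0, 0]) cube([782, 217, 31]);
translate([31, 0, 385]) cube([782, 217, 31]);
translate([31, 0, 770]) cube([782, 217, 31]);
translate([31, 0, 1155]) cube([782, 217, 31]);
translate([31, 0, 1540]) cube([782, 217, 31]);
translate([31, 0, 1925]) cube([782, 217, 31]);


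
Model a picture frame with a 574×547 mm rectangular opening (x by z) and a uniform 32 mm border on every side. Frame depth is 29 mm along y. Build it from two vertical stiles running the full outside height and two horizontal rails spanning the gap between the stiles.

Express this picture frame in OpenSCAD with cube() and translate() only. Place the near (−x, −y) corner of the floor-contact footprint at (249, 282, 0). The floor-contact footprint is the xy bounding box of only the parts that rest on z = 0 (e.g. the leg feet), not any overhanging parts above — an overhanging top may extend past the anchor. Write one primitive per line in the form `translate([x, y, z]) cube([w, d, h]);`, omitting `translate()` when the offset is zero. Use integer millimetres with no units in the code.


translate([249, 282, 0]) cube([32, 29, 611]);
translate([855, 282, 0]) cube([32, 29, 611]);
translate([281, 282, 0]) cube([574, 29, 32]);
translate([281, 282, 579]) cube([574, 29, 32]);


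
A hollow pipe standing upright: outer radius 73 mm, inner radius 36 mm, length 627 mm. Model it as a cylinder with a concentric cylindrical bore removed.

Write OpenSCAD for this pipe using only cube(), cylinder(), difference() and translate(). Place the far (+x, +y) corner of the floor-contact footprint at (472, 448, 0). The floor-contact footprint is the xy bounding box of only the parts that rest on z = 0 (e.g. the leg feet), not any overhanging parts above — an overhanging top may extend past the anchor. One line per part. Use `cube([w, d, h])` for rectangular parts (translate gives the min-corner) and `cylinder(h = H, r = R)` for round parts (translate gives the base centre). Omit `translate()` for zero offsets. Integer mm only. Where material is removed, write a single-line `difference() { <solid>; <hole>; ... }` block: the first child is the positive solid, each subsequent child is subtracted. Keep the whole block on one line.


difference() { translate([399, 375, 0]) cylinder(h = 627, r = 73); translate([399, 375, 0]) cylinder(h = 627, r = 36); }


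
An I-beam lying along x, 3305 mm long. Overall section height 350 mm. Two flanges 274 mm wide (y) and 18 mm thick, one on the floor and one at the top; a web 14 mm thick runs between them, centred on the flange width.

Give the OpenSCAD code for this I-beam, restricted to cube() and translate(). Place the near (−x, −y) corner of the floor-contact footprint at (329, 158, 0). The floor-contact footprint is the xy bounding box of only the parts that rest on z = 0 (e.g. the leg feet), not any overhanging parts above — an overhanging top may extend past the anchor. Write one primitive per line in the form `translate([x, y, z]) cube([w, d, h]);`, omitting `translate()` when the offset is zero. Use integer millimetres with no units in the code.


translate([329, 158, 0]) cube([3305, 274, 18]);
translate([329, 288, 18]) cube([3305, 14, 314]);
translate([329, 158, 332]) cube([3305, 274, 18]);


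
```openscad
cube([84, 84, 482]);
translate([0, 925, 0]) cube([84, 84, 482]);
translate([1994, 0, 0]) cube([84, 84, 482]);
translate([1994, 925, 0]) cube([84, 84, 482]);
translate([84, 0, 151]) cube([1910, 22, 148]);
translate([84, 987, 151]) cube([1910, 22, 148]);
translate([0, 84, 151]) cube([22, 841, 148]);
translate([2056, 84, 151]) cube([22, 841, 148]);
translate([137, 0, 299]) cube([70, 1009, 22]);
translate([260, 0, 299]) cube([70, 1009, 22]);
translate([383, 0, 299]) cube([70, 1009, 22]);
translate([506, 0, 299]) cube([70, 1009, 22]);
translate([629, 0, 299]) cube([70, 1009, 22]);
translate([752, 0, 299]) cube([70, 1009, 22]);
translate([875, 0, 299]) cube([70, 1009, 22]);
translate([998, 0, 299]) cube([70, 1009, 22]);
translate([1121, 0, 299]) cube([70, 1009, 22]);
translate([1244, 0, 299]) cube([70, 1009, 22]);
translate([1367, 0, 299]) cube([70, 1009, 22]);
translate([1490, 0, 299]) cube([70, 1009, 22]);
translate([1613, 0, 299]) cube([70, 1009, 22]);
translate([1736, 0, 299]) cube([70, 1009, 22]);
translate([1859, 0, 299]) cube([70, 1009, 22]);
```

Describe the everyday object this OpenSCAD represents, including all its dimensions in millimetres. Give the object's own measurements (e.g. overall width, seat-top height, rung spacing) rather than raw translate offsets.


A bed frame 2078 mm long (x) by 1009 mm wide (y). Four 84×84 mm corner posts, 482 mm tall, at the corners of the footprint. Four rails of 22 mm thickness and 148 mm height run between adjacent posts with their undersides at z = 151 mm, their outer faces flush with the outside of the frame (the two x-running rails run between the posts' inner faces; the two y-running rails run between the posts' inner faces). 15 slats, each 70 mm wide (x) and 22 mm thick, lie across the top of the two x-running rails, running the full 1009 mm width of the frame in y; along x they sit between the end posts with a 53 mm gap after the −x posts and between neighbouring slats, leaving 65 mm before the +x posts.


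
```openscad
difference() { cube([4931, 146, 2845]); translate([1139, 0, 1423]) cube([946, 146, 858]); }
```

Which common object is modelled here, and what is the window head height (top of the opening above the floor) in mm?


A wall with a window opening. The window head height is 2281 mm.

A wall with a rectangular opening subtracted — a window. Sill at z = 1423, opening 858 mm tall, so the head is at 1423 + 858 = 2281 mm.


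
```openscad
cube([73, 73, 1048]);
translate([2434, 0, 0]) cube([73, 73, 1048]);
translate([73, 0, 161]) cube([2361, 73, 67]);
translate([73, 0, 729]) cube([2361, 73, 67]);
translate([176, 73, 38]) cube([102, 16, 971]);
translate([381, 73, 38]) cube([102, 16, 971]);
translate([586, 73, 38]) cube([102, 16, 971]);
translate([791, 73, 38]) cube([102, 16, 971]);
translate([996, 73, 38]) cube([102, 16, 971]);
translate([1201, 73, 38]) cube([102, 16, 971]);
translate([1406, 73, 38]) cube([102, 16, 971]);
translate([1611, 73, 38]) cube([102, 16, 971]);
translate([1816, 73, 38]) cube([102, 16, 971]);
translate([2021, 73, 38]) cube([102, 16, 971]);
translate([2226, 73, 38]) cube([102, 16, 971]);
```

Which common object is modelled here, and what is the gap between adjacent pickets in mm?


A fence section. The picket gap is 103 mm.

Two posts, two rails, 11 pickets — a fence section. Span 2361 mm holds 11 pickets of 102 mm with 12 equal gaps: ⌊(2361 − 11·102) / 12⌋ = 103 mm.


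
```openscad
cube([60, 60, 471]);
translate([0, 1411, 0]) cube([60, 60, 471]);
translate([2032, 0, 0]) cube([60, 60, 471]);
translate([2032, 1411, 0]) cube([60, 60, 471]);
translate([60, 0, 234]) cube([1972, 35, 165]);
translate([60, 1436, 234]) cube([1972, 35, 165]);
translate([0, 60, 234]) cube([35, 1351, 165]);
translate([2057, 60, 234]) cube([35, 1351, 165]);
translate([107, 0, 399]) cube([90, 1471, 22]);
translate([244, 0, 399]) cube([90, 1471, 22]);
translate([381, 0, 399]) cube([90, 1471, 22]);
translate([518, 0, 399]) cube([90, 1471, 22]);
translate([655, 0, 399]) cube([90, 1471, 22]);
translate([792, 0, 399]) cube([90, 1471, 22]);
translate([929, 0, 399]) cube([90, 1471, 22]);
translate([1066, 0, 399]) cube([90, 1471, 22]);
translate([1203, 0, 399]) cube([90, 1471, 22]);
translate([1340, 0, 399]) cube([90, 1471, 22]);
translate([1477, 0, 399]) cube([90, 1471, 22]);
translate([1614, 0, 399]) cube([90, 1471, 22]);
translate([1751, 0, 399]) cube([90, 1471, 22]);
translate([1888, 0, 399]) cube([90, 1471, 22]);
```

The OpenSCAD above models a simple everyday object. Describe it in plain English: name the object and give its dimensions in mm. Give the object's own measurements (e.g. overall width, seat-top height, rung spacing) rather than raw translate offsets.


A bed frame 2092 mm long (x) by 1471 mm wide (y). Four 60×60 mm corner posts, 471 mm tall, at the corners of the footprint. Four rails of 35 mm thickness and 165 mm height run between adjacent posts with their undersides at z = 234 mm, their outer faces flush with the outside of the frame (the two x-running rails run between the posts' inner faces; the two y-running rails run between the posts' inner faces). 14 slats, each 90 mm wide (x) and 22 mm thick, lie across the top of the two x-running rails, running the full 1471 mm width of the frame in y; along x they sit between the end posts with a 47 mm gap after the −x posts and between neighbouring slats, leaving 54 mm before the +x posts.


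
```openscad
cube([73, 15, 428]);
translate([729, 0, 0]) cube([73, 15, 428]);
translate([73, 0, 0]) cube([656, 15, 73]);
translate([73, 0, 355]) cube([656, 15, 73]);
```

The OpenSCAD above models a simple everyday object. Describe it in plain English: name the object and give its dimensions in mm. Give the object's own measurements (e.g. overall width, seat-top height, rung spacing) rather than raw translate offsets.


A rectangular picture frame lying in the x–z plane (depth along y). The opening is 656 mm wide (x) by 282 mm tall (z), surrounded by a border 73 mm wide on all four sides. The frame is 15 mm deep and is made of two full-height vertical stiles with two horizontal rails fitted between them.


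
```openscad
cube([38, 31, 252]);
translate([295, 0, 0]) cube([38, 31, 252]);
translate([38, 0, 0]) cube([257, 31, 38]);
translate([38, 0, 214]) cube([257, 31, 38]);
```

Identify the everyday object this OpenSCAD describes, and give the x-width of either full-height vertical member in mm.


A picture frame. The border width is 38 mm.

Four thin pieces enclosing a rectangular opening — a picture frame. The two full-height stiles are 252 mm tall; the top rail sits at z = 214 and is 38 mm tall, so the border above the opening is 252 − 214 = 38 mm, matching the stile x-width.


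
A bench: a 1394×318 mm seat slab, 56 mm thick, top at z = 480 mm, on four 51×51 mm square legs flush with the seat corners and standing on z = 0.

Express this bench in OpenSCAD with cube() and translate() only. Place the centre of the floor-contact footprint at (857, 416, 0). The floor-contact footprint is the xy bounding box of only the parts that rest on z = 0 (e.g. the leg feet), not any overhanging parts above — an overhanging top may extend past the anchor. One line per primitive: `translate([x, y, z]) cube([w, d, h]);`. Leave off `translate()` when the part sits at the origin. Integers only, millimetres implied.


translate([160, 257, 424]) cube([1394, 318, 56]);
translate([160, 257, 0]) cube([51, 51, 424]);
translate([160, 524, 0]) cube([51, 51, 424]);
translate([1503, 257, 0]) cube([51, 51, 424]);
translate([1503, 524, 0]) cube([51, 51, 424]);


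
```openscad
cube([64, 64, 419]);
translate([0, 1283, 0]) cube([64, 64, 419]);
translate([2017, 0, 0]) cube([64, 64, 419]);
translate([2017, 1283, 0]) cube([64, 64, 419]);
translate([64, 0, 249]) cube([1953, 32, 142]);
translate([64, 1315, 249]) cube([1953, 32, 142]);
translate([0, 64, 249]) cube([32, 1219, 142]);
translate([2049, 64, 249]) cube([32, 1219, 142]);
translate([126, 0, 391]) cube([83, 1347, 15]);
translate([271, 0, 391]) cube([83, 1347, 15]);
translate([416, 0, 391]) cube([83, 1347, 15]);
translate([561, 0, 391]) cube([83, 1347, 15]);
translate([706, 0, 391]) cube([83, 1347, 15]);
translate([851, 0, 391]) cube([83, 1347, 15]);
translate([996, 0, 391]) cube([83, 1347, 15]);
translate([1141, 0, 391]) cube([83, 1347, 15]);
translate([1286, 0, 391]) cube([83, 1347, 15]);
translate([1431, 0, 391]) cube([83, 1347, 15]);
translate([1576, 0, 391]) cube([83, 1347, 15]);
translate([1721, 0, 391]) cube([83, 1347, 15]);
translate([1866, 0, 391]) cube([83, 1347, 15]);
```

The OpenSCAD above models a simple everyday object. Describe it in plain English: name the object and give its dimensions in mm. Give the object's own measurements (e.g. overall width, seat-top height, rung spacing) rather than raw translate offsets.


A bed frame 2081 mm long (x) by 1347 mm wide (y). Four 64×64 mm corner posts, 419 mm tall, at the corners of the footprint. Four rails of 32 mm thickness and 142 mm height run between adjacent posts with their undersides at z = 249 mm, their outer faces flush with the outside of the frame (the two x-running rails run between the posts' inner faces; the two y-running rails run between the posts' inner faces). 13 slats, each 83 mm wide (x) and 15 mm thick, lie across the top of the two x-running rails, running the full 1347 mm width of the frame in y; along x they sit between the end posts with a 62 mm gap after the −x posts and between neighbouring slats, leaving 68 mm before the +x posts.


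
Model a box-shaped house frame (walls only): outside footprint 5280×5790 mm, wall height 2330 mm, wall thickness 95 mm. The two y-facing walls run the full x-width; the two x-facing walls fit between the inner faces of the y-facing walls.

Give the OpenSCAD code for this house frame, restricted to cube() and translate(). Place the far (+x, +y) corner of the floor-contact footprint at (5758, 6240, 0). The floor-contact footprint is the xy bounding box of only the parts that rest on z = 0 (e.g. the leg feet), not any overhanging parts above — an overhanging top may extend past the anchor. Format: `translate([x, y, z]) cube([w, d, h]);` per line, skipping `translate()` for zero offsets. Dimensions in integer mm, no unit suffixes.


translate([478, 450, 0]) cube([5280, 95, 2330]);
translate([478, 6145, 0]) cube([5280, 95, 2330]);
translate([478, 545, 0]) cube([95, 5600, 2330]);
translate([5663, 545, 0]) cube([95, 5600, 2330]);


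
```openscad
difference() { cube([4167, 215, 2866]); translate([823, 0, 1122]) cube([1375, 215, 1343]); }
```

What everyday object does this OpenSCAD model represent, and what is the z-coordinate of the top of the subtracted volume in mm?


A wall with a window opening. The window head height is 2465 mm.

A wall with a rectangular opening subtracted — a window. Sill at z = 1122, opening 1343 mm tall, so the head is at 1122 + 1343 = 2465 mm.


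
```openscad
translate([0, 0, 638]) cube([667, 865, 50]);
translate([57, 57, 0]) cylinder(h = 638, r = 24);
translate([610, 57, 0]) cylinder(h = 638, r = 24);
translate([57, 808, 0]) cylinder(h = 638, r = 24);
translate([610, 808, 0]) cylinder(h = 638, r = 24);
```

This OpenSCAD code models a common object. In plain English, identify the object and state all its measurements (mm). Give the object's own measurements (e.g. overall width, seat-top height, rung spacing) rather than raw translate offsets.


A table: top 667 mm (x) × 865 mm (y), 50 mm thick, upper face at z = 688 mm, on four round legs of 48 mm diameter, each leg's bounding box inset 33 mm from the nearest pair of top edges from z = 0 to the bottom of the top.


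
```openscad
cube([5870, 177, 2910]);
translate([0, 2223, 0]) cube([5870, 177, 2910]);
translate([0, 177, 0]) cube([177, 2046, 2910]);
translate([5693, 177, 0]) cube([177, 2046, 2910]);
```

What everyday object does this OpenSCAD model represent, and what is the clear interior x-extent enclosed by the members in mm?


A house (or room) frame. The interior width is 5516 mm.

Four 2910 mm walls enclosing a rectangle with no floor or roof — a room or house frame. Outside width is 5870 mm and wall thickness is 177 mm, so the interior width is 5870 − 2 × 177 = 5516 mm.


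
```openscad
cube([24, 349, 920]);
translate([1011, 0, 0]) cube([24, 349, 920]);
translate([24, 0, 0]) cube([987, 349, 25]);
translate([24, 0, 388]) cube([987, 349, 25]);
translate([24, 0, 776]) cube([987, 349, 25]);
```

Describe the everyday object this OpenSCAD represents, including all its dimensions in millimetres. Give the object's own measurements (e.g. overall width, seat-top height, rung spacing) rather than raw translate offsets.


An open bookshelf. Two side panels, each 24 mm thick, 349 mm deep and 920 mm tall, stand 1035 mm apart (outside-to-outside). Between them sit 3 shelves, each 25 mm thick and 349 mm deep, spanning the full gap between the sides. The bottom shelf rests on the floor (its underside at z = 0) and the clear gap between one shelf's top and the next shelf's underside is 363 mm.


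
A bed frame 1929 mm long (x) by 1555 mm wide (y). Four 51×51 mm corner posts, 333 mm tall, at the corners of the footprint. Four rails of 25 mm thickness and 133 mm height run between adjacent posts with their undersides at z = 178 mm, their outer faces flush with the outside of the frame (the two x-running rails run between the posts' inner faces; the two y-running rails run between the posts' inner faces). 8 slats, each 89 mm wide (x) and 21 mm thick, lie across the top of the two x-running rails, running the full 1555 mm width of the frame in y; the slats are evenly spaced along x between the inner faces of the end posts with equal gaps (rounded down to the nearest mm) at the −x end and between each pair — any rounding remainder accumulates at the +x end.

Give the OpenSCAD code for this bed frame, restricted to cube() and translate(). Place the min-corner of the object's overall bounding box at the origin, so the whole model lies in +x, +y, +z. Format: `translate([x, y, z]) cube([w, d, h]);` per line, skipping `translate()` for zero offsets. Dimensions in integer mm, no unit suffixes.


// slat z = rail_z + rail_h = 178 + 133 = 311
// slat gap = ⌊(1827 − 8·89) / 9⌋ = 123
cube([51, 51, 333]);
translate([0, 1504, 0]) cube([51, 51, 333]);
translate([1878, 0, 0]) cube([51, 51, 333]);
translate([1878, 1504, 0]) cube([51, 51, 333]);
translate([51, 0, 178]) cube([1827, 25, 133]);
translate([51, 1530, 178]) cube([1827, 25, 133]);
translate([0, 51, 178]) cube([25, 1453, 133]);
translate([1904, 51, 178]) cube([25, 1453, 133]);
translate([174, 0, 311]) cube([89, 1555, 21]);
translate([386, 0, 311]) cube([89, 1555, 21]);
translate([598, 0, 311]) cube([89, 1555, 21]);
translate([810, 0, 311]) cube([89, 1555, 21]);
translate([1022, 0, 311]) cube([89, 1555, 21]);
translate([1234, 0, 311]) cube([89, 1555, 21]);
translate([1446, 0, 311]) cube([89, 1555, 21]);
translate([1658, 0, 311]) cube([89, 1555, 21]);


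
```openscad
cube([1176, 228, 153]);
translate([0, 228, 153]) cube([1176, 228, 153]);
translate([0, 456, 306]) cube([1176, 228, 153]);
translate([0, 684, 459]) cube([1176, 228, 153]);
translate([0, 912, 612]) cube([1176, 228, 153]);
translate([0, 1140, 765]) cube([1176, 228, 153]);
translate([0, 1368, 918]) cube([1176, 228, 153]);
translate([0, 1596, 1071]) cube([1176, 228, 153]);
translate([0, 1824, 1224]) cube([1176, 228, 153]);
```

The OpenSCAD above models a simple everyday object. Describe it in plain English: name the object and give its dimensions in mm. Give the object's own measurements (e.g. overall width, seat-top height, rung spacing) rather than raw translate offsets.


A straight staircase of 9 solid steps. Each step is 1176 mm wide (x), 228 mm deep (y, the going) and 153 mm tall (the rise). The first step rests on the floor; each subsequent step sits one going further in +y and one rise higher in +z, directly behind and above the previous step with no overlap.


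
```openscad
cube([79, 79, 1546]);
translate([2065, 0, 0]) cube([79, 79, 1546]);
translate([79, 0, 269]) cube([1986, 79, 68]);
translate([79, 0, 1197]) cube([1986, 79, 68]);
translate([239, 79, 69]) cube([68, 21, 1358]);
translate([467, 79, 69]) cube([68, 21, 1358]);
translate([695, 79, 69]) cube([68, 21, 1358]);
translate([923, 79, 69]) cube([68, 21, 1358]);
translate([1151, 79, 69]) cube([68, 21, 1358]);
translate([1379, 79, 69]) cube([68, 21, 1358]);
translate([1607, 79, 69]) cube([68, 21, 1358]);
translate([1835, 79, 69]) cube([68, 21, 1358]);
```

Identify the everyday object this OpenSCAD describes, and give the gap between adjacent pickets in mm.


A fence section. The picket gap is 160 mm.

Two posts, two rails, 8 pickets — a fence section. Span 1986 mm holds 8 pickets of 68 mm with 9 equal gaps: ⌊(1986 − 8·68) / 9⌋ = 160 mm.


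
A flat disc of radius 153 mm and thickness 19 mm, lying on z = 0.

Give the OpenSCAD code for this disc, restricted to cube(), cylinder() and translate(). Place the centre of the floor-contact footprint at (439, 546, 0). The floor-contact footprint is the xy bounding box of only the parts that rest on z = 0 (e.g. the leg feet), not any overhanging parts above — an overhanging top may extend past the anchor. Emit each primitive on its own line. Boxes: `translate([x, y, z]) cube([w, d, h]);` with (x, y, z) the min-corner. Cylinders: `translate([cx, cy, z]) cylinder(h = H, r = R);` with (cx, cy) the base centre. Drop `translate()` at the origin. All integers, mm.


translate([439, 546, 0]) cylinder(h = 19, r = 153);


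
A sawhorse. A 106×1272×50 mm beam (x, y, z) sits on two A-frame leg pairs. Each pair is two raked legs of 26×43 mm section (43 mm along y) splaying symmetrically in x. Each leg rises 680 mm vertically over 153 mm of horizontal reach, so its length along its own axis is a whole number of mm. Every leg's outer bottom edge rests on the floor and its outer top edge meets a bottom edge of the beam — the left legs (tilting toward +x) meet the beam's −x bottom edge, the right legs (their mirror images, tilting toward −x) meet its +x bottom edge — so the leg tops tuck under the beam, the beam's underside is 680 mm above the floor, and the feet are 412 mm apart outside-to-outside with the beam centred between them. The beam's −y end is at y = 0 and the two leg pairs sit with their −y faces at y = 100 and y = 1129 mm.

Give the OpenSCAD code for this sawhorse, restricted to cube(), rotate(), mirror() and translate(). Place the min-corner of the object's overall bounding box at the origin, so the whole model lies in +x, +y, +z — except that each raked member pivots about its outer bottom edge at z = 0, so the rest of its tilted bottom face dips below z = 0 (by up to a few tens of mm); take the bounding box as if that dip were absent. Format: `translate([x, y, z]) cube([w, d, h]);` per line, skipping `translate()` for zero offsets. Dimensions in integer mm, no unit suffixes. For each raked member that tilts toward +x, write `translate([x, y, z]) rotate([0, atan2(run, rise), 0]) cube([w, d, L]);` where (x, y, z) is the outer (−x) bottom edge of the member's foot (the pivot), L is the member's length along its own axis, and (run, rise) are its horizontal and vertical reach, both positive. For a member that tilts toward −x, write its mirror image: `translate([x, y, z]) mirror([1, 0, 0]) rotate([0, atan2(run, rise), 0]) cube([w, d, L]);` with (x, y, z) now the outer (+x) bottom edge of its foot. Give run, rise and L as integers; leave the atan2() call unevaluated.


translate([153, 0, 680]) cube([106, 1272, 50]);
translate([0, 100, 0]) rotate([0, atan2(153, 680), 0]) cube([26, 43, 697]);
translate([412, 100, 0]) mirror([1, 0, 0]) rotate([0, atan2(153, 680), 0]) cube([26, 43, 697]);
translate([0, 1129, 0]) rotate([0, atan2(153, 680), 0]) cube([26, 43, 697]);
translate([412, 1129, 0]) mirror([1, 0, 0]) rotate([0, atan2(153, 680), 0]) cube([26, 43, 697]);
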